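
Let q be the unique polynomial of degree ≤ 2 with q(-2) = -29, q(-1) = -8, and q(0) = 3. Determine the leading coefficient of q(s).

-5

Write q(s) = as^2 + bs + c. Substituting each data point gives a linear system:
  4a - 2b + c = -29
  a - b + c = -8
  c = 3
Solving the system yields a = -5, b = 6, c = 3.
So q(s) = -5s^2 + 6s + 3.
The leading coefficient is -5.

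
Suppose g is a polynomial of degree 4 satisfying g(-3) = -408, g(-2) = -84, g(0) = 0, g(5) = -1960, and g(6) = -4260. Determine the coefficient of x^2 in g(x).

Write g(x) = ax^4 + bx^3 + cx^2 + dx + e. Substituting each data point gives a linear system:
  81a - 27b + 9c - 3d + e = -408
  16a - 8b + 4c - 2d + e = -84
  e = 0
  625a + 125b + 25c + 5d + e = -1960
  1296a + 216b + 36c + 6d + e = -4260
Solving the system yields a = -4, b = 4, c = 2, d = -2, e = 0.
So g(x) = -4x⁴ + 4x³ + 2x² - 2x.
The coefficient of x^2 is 2.

2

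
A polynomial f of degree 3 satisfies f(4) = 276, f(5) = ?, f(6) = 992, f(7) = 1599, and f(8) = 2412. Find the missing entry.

The 4 known points determine the degree-3 polynomial uniquely.
Write f(s) = as^3 + bs^2 + cs + d. Substituting each data point gives a linear system:
  64a + 16b + 4c + d = 276
  216a + 36b + 6c + d = 992
  343a + 49b + 7c + d = 1599
  512a + 64b + 8c + d = 2412
Solving the system yields a = 5, b = -2, c = -2, d = -4.
So f(s) = 5s^3 - 2s^2 - 2s - 4.
Then f(5) = 561.

561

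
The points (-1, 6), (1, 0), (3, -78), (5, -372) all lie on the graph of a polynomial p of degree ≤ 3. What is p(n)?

Using the Lagrange interpolation formula with nodes -1, 1, 3, 5:
  L_0(n) = (n - 1)(n - 3)(n - 5) / -48
  L_1(n) = (n + 1)(n - 3)(n - 5) / 16
  L_2(n) = (n + 1)(n - 1)(n - 5) / -16
  L_3(n) = (n + 1)(n - 1)(n - 3) / 48
Then p(n) = 6·L_0(n) + 0·L_1(n) - 78·L_2(n) - 372·L_3(n).
Expanding and collecting terms gives p(n) = -3n³ + 3.
Check: p(-1) = 6. ✓

p(n) = -3n^3 + 3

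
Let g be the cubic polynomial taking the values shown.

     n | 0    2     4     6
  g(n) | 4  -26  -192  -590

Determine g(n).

Using the Lagrange interpolation formula with nodes 0, 2, 4, 6:
  L_0(n) = (n - 2)(n - 4)(n - 6) / -48
  L_1(n) = n(n - 4)(n - 6) / 16
  L_2(n) = n(n - 2)(n - 6) / -16
  L_3(n) = n(n - 2)(n - 4) / 48
Then g(n) = 4·L_0(n) - 26·L_1(n) - 192·L_2(n) - 590·L_3(n).
Expanding and collecting terms gives g(n) = -2n^3 - 5n^2 + 3n + 4.
Check: g(2) = -26. ✓

g(n) = -2n^3 - 5n^2 + 3n + 4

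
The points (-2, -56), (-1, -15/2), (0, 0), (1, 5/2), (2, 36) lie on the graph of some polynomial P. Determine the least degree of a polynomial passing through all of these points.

3

Forward differences of the values at s = -2, -1, 0, 1, 2:
  P  : -56  -15/2  0  5/2  36
  Δ  : 97/2  15/2  5/2  67/2
  Δ^2: -41  -5  31
  Δ^3: 36  36
  Δ^4: 0
The third differences are constant (36) and nonzero, while all higher differences vanish, so the minimal degree is 3.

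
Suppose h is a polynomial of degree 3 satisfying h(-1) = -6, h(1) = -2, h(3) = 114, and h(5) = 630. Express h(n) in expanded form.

h(n) = 6n^3 - 4n^2 - 4n

Write h(n) = an^3 + bn^2 + cn + d. Substituting each data point gives a linear system:
  -a + b - c + d = -6
  a + b + c + d = -2
  27a + 9b + 3c + d = 114
  125a + 25b + 5c + d = 630
Solving the system yields a = 6, b = -4, c = -4, d = 0.
So h(n) = 6n^3 - 4n^2 - 4n.
Check: h(-1) = -6. ✓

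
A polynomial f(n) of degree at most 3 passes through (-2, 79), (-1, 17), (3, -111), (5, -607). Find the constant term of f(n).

Write f(n) = an^3 + bn^2 + cn + d. Substituting each data point gives a linear system:
  -8a + 4b - 2c + d = 79
  -a + b - c + d = 17
  27a + 9b + 3c + d = -111
  125a + 25b + 5c + d = -607
Solving the system yields a = -6, b = 6, c = -2, d = 3.
So f(n) = -6n^3 + 6n^2 - 2n + 3.
The constant term is 3.

3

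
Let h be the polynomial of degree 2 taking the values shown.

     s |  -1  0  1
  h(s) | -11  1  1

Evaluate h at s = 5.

-119

Forward differences of the values at s = -1, 0, 1:
  h  : -11  1  1
  Δ  : 12  0
  Δ^2: -12
The second differences are constant, confirming degree 2.
Interpolating (Newton forward form) and evaluating at s = 5 gives h(5) = -119.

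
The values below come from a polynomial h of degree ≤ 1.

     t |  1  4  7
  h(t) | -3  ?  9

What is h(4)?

3

On equispaced nodes a degree-1 polynomial has vanishing second forward difference, so
  h(1) - 2·h(4) + h(7) = 0.
Substituting the known values and solving for h(4):
  -2·h(4) = -6
  h(4) = 3.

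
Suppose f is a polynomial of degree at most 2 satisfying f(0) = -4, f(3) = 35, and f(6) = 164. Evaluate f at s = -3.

47

Using the Lagrange interpolation formula with nodes 0, 3, 6:
  L_0(s) = (s - 3)(s - 6) / 18
  L_1(s) = s(s - 6) / -9
  L_2(s) = s(s - 3) / 18
Then f(s) = -4·L_0(s) + 35·L_1(s) + 164·L_2(s).
Expanding and collecting terms gives f(s) = 5s^2 - 2s - 4.
Evaluating at s = -3: f(-3) = 47.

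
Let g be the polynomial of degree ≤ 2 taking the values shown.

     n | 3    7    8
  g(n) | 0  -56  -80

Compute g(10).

-140

Using the Lagrange interpolation formula with nodes 3, 7, 8:
  L_0(n) = (n - 7)(n - 8) / 20
  L_1(n) = (n - 3)(n - 8) / -4
  L_2(n) = (n - 3)(n - 7) / 5
Then g(n) = 0·L_0(n) - 56·L_1(n) - 80·L_2(n).
Expanding and collecting terms gives g(n) = -2n² + 6n.
Evaluating at n = 10: g(10) = -140.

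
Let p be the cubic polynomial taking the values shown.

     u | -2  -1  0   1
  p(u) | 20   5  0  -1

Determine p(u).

Write p(u) = au^3 + bu^2 + cu + d. Substituting each data point gives a linear system:
  -8a + 4b - 2c + d = 20
  -a + b - c + d = 5
  d = 0
  a + b + c + d = -1
Solving the system yields a = -1, b = 2, c = -2, d = 0.
So p(u) = -u^3 + 2u^2 - 2u.
Check: p(0) = 0. ✓

p(u) = -u^3 + 2u^2 - 2u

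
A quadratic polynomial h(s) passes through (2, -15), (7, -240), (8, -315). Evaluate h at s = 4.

Write h(s) = as^2 + bs + c. Substituting each data point gives a linear system:
  4a + 2b + c = -15
  49a + 7b + c = -240
  64a + 8b + c = -315
Solving the system yields a = -5, b = 0, c = 5.
So h(s) = -5s^2 + 5.
Then h(4) = -75.

-75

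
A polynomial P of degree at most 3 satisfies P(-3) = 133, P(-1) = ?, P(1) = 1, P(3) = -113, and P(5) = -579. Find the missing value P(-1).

The 4 known points determine the degree-3 polynomial uniquely.
Write P(x) = ax^3 + bx^2 + cx + d. Substituting each data point gives a linear system:
  -27a + 9b - 3c + d = 133
  a + b + c + d = 1
  27a + 9b + 3c + d = -113
  125a + 25b + 5c + d = -579
Solving the system yields a = -5, b = 1, c = 4, d = 1.
So P(x) = -5x^3 + x^2 + 4x + 1.
Then P(-1) = 3.

3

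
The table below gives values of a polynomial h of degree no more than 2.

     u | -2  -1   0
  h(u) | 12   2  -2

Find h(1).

0

Write h(u) = au^2 + bu + c. Substituting each data point gives a linear system:
  4a - 2b + c = 12
  a - b + c = 2
  c = -2
Solving the system yields a = 3, b = -1, c = -2.
So h(u) = 3u² - u - 2.
Then h(1) = 0.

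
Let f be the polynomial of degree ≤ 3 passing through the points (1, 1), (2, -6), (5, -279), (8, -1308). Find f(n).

Write f(n) = an^3 + bn^2 + cn + d. Substituting each data point gives a linear system:
  a + b + c + d = 1
  8a + 4b + 2c + d = -6
  125a + 25b + 5c + d = -279
  512a + 64b + 8c + d = -1308
Solving the system yields a = -3, b = 3, c = 5, d = -4.
So f(n) = -3n^3 + 3n^2 + 5n - 4.
Check: f(8) = -1308. ✓

f(n) = -3n^3 + 3n^2 + 5n - 4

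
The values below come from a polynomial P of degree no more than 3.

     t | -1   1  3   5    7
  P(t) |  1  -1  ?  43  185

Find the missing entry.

The 4 known points determine the degree-3 polynomial uniquely.
Write P(t) = at^3 + bt^2 + ct + d. Substituting each data point gives a linear system:
  -a + b - c + d = 1
  a + b + c + d = -1
  125a + 25b + 5c + d = 43
  343a + 49b + 7c + d = 185
Solving the system yields a = 1, b = -3, c = -2, d = 3.
So P(t) = t^3 - 3t^2 - 2t + 3.
Then P(3) = -3.

-3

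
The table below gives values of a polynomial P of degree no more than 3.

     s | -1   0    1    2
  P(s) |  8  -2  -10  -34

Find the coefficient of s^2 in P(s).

Write P(s) = as^3 + bs^2 + cs + d. Substituting each data point gives a linear system:
  -a + b - c + d = 8
  d = -2
  a + b + c + d = -10
  8a + 4b + 2c + d = -34
Solving the system yields a = -3, b = 1, c = -6, d = -2.
So P(s) = -3s^3 + s^2 - 6s - 2.
The coefficient of s^2 is 1.

1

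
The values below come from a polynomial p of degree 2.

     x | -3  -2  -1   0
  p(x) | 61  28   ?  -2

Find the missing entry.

On equispaced nodes a degree-2 polynomial has vanishing third forward difference, so
  - p(-3) + 3·p(-2) - 3·p(-1) + p(0) = 0.
Substituting the known values and solving for p(-1):
  -3·p(-1) = -21
  p(-1) = 7.

7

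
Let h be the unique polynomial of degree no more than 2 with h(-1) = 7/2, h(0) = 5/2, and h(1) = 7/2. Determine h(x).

h(x) = x^2 + 5/2

Using the Lagrange interpolation formula with nodes -1, 0, 1:
  L_0(x) = x(x - 1) / 2
  L_1(x) = (x + 1)(x - 1) / -1
  L_2(x) = (x + 1)x / 2
Then h(x) = 7/2·L_0(x) + 5/2·L_1(x) + 7/2·L_2(x).
Expanding and collecting terms gives h(x) = x^2 + 5/2.
Check: h(0) = 5/2. ✓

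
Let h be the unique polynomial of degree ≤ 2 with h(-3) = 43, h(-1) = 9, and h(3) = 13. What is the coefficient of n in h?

Write h(n) = an^2 + bn + c. Substituting each data point gives a linear system:
  9a - 3b + c = 43
  a - b + c = 9
  9a + 3b + c = 13
Solving the system yields a = 3, b = -5, c = 1.
So h(n) = 3n^2 - 5n + 1.
The coefficient of n is -5.

-5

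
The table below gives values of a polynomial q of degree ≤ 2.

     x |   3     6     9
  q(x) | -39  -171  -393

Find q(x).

Using the Lagrange interpolation formula with nodes 3, 6, 9:
  L_0(x) = (x - 6)(x - 9) / 18
  L_1(x) = (x - 3)(x - 9) / -9
  L_2(x) = (x - 3)(x - 6) / 18
Then q(x) = -39·L_0(x) - 171·L_1(x) - 393·L_2(x).
Expanding and collecting terms gives q(x) = -5x² + x + 3.
Check: q(9) = -393. ✓

q(x) = -5x^2 + x + 3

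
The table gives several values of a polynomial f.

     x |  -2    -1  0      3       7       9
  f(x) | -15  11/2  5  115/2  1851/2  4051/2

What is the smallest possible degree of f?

3

Divided differences on the nodes -2, -1, 0, 3, 7, 9:
  order 0: -15  11/2  5  115/2  1851/2  4051/2
  order 1: 41/2  -1/2  35/2  217  550
  order 2: -21/2  9/2  57/2  111/2
  order 3: 3  3  3
  order 4: 0  0
  order 5: 0
The order-3 divided differences are all 3 (nonzero) and every higher order vanishes, so the data lies on a polynomial of degree exactly 3.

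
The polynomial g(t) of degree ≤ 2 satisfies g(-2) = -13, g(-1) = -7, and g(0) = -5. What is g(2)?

-13

Using the Lagrange interpolation formula with nodes -2, -1, 0:
  L_0(t) = (t + 1)t / 2
  L_1(t) = (t + 2)t / -1
  L_2(t) = (t + 2)(t + 1) / 2
Then g(t) = -13·L_0(t) - 7·L_1(t) - 5·L_2(t).
Expanding and collecting terms gives g(t) = -2t^2 - 5.
Evaluating at t = 2: g(2) = -13.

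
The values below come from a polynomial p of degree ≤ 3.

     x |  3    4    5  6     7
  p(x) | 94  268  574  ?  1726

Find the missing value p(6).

1048

The 4 known points determine the degree-3 polynomial uniquely.
Write p(x) = ax^3 + bx^2 + cx + d. Substituting each data point gives a linear system:
  27a + 9b + 3c + d = 94
  64a + 16b + 4c + d = 268
  125a + 25b + 5c + d = 574
  343a + 49b + 7c + d = 1726
Solving the system yields a = 6, b = -6, c = -6, d = 4.
So p(x) = 6x^3 - 6x^2 - 6x + 4.
Then p(6) = 1048.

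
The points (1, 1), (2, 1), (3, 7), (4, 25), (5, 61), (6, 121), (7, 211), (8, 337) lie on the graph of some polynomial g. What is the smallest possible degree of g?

Forward differences of the values at t = 1, 2, 3, 4, 5, 6, 7, 8:
  g  : 1  1  7  25  61  121  211  337
  Δ  : 0  6  18  36  60  90  126
  Δ^2: 6  12  18  24  30  36
  Δ^3: 6  6  6  6  6
  Δ^4: 0  0  0  0
  Δ^5: 0  0  0
  Δ^6: 0  0
  Δ^7: 0
The third differences are constant (6) and nonzero, while all higher differences vanish, so the minimal degree is 3.

3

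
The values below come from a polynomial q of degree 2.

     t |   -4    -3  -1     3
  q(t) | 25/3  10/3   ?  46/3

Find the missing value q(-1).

-2/3

The 3 known points determine the degree-2 polynomial uniquely.
Write q(t) = at^2 + bt + c. Substituting each data point gives a linear system:
  16a - 4b + c = 25/3
  9a - 3b + c = 10/3
  9a + 3b + c = 46/3
Solving the system yields a = 1, b = 2, c = 1/3.
So q(t) = t² + 2t + 1/3.
Then q(-1) = -2/3.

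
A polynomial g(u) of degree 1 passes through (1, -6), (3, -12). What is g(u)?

Write g(u) = au + b. Substituting each data point gives a linear system:
  a + b = -6
  3a + b = -12
Solving the system yields a = -3, b = -3.
So g(u) = -3u - 3.
Check: g(3) = -12. ✓

g(u) = -3u - 3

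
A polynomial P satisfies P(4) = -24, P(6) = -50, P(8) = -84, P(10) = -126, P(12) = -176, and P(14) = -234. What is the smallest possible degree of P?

2

Forward differences of the values at n = 4, 6, 8, 10, 12, 14:
  P  : -24  -50  -84  -126  -176  -234
  Δ  : -26  -34  -42  -50  -58
  Δ^2: -8  -8  -8  -8
  Δ^3: 0  0  0
  Δ^4: 0  0
  Δ^5: 0
The second differences are constant (-8) and nonzero, while all higher differences vanish, so the minimal degree is 2.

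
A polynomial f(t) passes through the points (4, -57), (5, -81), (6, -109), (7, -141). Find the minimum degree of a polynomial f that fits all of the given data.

2

Forward differences of the values at t = 4, 5, 6, 7:
  f  : -57  -81  -109  -141
  Δ  : -24  -28  -32
  Δ^2: -4  -4
  Δ^3: 0
The second differences are constant (-4) and nonzero, while all higher differences vanish, so the minimal degree is 2.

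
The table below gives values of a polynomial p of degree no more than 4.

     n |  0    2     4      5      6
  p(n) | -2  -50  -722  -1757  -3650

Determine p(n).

Write p(n) = an^4 + bn^3 + cn^2 + dn + e. Substituting each data point gives a linear system:
  e = -2
  16a + 8b + 4c + 2d + e = -50
  256a + 64b + 16c + 4d + e = -722
  625a + 125b + 25c + 5d + e = -1757
  1296a + 216b + 36c + 6d + e = -3650
Solving the system yields a = -3, b = 2, c = -6, d = 4, e = -2.
So p(n) = -3n^4 + 2n^3 - 6n^2 + 4n - 2.
Check: p(5) = -1757. ✓

p(n) = -3n^4 + 2n^3 - 6n^2 + 4n - 2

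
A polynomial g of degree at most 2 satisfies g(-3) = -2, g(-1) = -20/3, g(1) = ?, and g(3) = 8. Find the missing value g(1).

-10/3

On equispaced nodes a degree-2 polynomial has vanishing third forward difference, so
  - g(-3) + 3·g(-1) - 3·g(1) + g(3) = 0.
Substituting the known values and solving for g(1):
  -3·g(1) = 10
  g(1) = -10/3.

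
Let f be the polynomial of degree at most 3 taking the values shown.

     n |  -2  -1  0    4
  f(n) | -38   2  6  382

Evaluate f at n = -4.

Write f(n) = an^3 + bn^2 + cn + d. Substituting each data point gives a linear system:
  -8a + 4b - 2c + d = -38
  -a + b - c + d = 2
  d = 6
  64a + 16b + 4c + d = 382
Solving the system yields a = 6, b = 0, c = -2, d = 6.
So f(n) = 6n³ - 2n + 6.
Then f(-4) = -370.

-370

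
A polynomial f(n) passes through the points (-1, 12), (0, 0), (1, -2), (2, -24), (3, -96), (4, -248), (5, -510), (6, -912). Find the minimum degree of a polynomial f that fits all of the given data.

3

Forward differences of the values at n = -1, 0, 1, 2, 3, 4, 5, 6:
  f  : 12  0  -2  -24  -96  -248  -510  -912
  Δ  : -12  -2  -22  -72  -152  -262  -402
  Δ^2: 10  -20  -50  -80  -110  -140
  Δ^3: -30  -30  -30  -30  -30
  Δ^4: 0  0  0  0
  Δ^5: 0  0  0
  Δ^6: 0  0
  Δ^7: 0
The third differences are constant (-30) and nonzero, while all higher differences vanish, so the minimal degree is 3.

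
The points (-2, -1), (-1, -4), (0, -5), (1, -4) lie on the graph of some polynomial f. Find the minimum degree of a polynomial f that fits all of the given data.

Forward differences of the values at x = -2, -1, 0, 1:
  f  : -1  -4  -5  -4
  Δ  : -3  -1  1
  Δ^2: 2  2
  Δ^3: 0
The second differences are constant (2) and nonzero, while all higher differences vanish, so the minimal degree is 2.

2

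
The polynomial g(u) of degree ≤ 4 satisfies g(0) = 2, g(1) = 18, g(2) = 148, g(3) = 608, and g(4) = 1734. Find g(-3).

Using the Lagrange interpolation formula with nodes 0, 1, 2, 3, 4:
  L_0(u) = (u - 1)(u - 2)(u - 3)(u - 4) / 24
  L_1(u) = u(u - 2)(u - 3)(u - 4) / -6
  L_2(u) = u(u - 1)(u - 3)(u - 4) / 4
  L_3(u) = u(u - 1)(u - 2)(u - 4) / -6
  L_4(u) = u(u - 1)(u - 2)(u - 3) / 24
Then g(u) = 2·L_0(u) + 18·L_1(u) + 148·L_2(u) + 608·L_3(u) + 1734·L_4(u).
Expanding and collecting terms gives g(u) = 5u^4 + 6u^3 + 4u^2 + u + 2.
Evaluating at u = -3: g(-3) = 278.

278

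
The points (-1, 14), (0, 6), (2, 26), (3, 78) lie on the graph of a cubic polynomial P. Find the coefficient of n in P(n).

Write P(n) = an^3 + bn^2 + cn + d. Substituting each data point gives a linear system:
  -a + b - c + d = 14
  d = 6
  8a + 4b + 2c + d = 26
  27a + 9b + 3c + d = 78
Solving the system yields a = 2, b = 4, c = -6, d = 6.
So P(n) = 2n^3 + 4n^2 - 6n + 6.
The coefficient of n is -6.

-6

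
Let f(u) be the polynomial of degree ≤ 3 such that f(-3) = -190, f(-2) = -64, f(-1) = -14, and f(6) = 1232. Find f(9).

4226

Write f(u) = au^3 + bu^2 + cu + d. Substituting each data point gives a linear system:
  -27a + 9b - 3c + d = -190
  -8a + 4b - 2c + d = -64
  -a + b - c + d = -14
  216a + 36b + 6c + d = 1232
Solving the system yields a = 6, b = -2, c = 2, d = -4.
So f(u) = 6u³ - 2u² + 2u - 4.
Then f(9) = 4226.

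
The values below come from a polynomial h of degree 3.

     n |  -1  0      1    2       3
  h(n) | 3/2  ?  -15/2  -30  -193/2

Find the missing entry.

-5

The 4 known points determine the degree-3 polynomial uniquely.
Write h(n) = an^3 + bn^2 + cn + d. Substituting each data point gives a linear system:
  -a + b - c + d = 3/2
  a + b + c + d = -15/2
  8a + 4b + 2c + d = -30
  27a + 9b + 3c + d = -193/2
Solving the system yields a = -4, b = 2, c = -1/2, d = -5.
So h(n) = -4n^3 + 2n^2 - (1/2)n - 5.
Then h(0) = -5.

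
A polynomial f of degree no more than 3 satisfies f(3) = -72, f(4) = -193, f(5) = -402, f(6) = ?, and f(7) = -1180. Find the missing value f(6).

On equispaced nodes a degree-3 polynomial has vanishing fourth forward difference, so
  f(3) - 4·f(4) + 6·f(5) - 4·f(6) + f(7) = 0.
Substituting the known values and solving for f(6):
  -4·f(6) = 2892
  f(6) = -723.

-723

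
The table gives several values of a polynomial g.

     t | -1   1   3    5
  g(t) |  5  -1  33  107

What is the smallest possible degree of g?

2

Forward differences of the values at t = -1, 1, 3, 5:
  g  : 5  -1  33  107
  Δ  : -6  34  74
  Δ^2: 40  40
  Δ^3: 0
The second differences are constant (40) and nonzero, while all higher differences vanish, so the minimal degree is 2.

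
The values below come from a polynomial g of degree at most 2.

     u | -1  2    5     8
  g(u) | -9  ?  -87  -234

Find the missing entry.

The 3 known points determine the degree-2 polynomial uniquely.
Write g(u) = au^2 + bu + c. Substituting each data point gives a linear system:
  a - b + c = -9
  25a + 5b + c = -87
  64a + 8b + c = -234
Solving the system yields a = -4, b = 3, c = -2.
So g(u) = -4u^2 + 3u - 2.
Then g(2) = -12.

-12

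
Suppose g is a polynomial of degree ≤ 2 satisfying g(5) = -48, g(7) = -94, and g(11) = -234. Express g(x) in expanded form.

Using the Lagrange interpolation formula with nodes 5, 7, 11:
  L_0(x) = (x - 7)(x - 11) / 12
  L_1(x) = (x - 5)(x - 11) / -8
  L_2(x) = (x - 5)(x - 7) / 24
Then g(x) = -48·L_0(x) - 94·L_1(x) - 234·L_2(x).
Expanding and collecting terms gives g(x) = -2x^2 + x - 3.
Check: g(7) = -94. ✓

g(x) = -2x^2 + x - 3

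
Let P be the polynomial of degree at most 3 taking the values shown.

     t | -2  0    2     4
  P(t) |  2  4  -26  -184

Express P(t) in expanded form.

Write P(t) = at^3 + bt^2 + ct + d. Substituting each data point gives a linear system:
  -8a + 4b - 2c + d = 2
  d = 4
  8a + 4b + 2c + d = -26
  64a + 16b + 4c + d = -184
Solving the system yields a = -2, b = -4, c = 1, d = 4.
So P(t) = -2t^3 - 4t^2 + t + 4.
Check: P(4) = -184. ✓

P(t) = -2t^3 - 4t^2 + t + 4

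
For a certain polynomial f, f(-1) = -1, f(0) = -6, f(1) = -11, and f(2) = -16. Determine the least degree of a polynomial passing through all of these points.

1

Forward differences of the values at s = -1, 0, 1, 2:
  f  : -1  -6  -11  -16
  Δ  : -5  -5  -5
  Δ^2: 0  0
  Δ^3: 0
The first differences are constant (-5) and nonzero, while all higher differences vanish, so the minimal degree is 1.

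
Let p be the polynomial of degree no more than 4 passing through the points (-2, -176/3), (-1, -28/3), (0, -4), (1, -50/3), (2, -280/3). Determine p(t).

Using the Lagrange interpolation formula with nodes -2, -1, 0, 1, 2:
  L_0(t) = (t + 1)t(t - 1)(t - 2) / 24
  L_1(t) = (t + 2)t(t - 1)(t - 2) / -6
  L_2(t) = (t + 2)(t + 1)(t - 1)(t - 2) / 4
  L_3(t) = (t + 2)(t + 1)t(t - 2) / -6
  L_4(t) = (t + 2)(t + 1)t(t - 1) / 24
Then p(t) = -176/3·L_0(t) - 28/3·L_1(t) - 4·L_2(t) - 50/3·L_3(t) - 280/3·L_4(t).
Expanding and collecting terms gives p(t) = -3t^4 - (5/3)t^3 - 6t^2 - 2t - 4.
Check: p(0) = -4. ✓

p(t) = -3t^4 - (5/3)t^3 - 6t^2 - 2t - 4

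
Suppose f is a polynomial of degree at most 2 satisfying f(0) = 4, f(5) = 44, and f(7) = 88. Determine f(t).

Write f(t) = at^2 + bt + c. Substituting each data point gives a linear system:
  c = 4
  25a + 5b + c = 44
  49a + 7b + c = 88
Solving the system yields a = 2, b = -2, c = 4.
So f(t) = 2t^2 - 2t + 4.
Check: f(5) = 44. ✓

f(t) = 2t^2 - 2t + 4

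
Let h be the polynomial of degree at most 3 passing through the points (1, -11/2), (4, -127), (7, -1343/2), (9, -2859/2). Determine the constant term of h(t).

Write h(t) = at^3 + bt^2 + ct + d. Substituting each data point gives a linear system:
  a + b + c + d = -11/2
  64a + 16b + 4c + d = -127
  343a + 49b + 7c + d = -1343/2
  729a + 81b + 9c + d = -2859/2
Solving the system yields a = -2, b = 1/2, c = -1, d = -3.
So h(t) = -2t³ + (1/2)t² - t - 3.
The constant term is -3.

-3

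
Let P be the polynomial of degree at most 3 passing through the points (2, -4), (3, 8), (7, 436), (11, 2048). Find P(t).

P(t) = 2t^3 - 5t^2 - t + 2

Write P(t) = at^3 + bt^2 + ct + d. Substituting each data point gives a linear system:
  8a + 4b + 2c + d = -4
  27a + 9b + 3c + d = 8
  343a + 49b + 7c + d = 436
  1331a + 121b + 11c + d = 2048
Solving the system yields a = 2, b = -5, c = -1, d = 2.
So P(t) = 2t^3 - 5t^2 - t + 2.
Check: P(7) = 436. ✓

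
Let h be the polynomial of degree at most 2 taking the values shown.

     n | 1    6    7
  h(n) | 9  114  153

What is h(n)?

Using the Lagrange interpolation formula with nodes 1, 6, 7:
  L_0(n) = (n - 6)(n - 7) / 30
  L_1(n) = (n - 1)(n - 7) / -5
  L_2(n) = (n - 1)(n - 6) / 6
Then h(n) = 9·L_0(n) + 114·L_1(n) + 153·L_2(n).
Expanding and collecting terms gives h(n) = 3n^2 + 6.
Check: h(6) = 114. ✓

h(n) = 3n^2 + 6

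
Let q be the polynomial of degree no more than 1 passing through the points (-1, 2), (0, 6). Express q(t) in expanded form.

q(t) = 4t + 6

Write q(t) = at + b. Substituting each data point gives a linear system:
  -a + b = 2
  b = 6
Solving the system yields a = 4, b = 6.
So q(t) = 4t + 6.
Check: q(-1) = 2. ✓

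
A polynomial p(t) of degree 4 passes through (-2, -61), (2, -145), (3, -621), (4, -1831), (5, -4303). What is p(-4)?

-1279

Write p(t) = at^4 + bt^3 + ct^2 + dt + e. Substituting each data point gives a linear system:
  16a - 8b + 4c - 2d + e = -61
  16a + 8b + 4c + 2d + e = -145
  81a + 27b + 9c + 3d + e = -621
  256a + 64b + 16c + 4d + e = -1831
  625a + 125b + 25c + 5d + e = -4303
Solving the system yields a = -6, b = -4, c = -1, d = -5, e = -3.
So p(t) = -6t^4 - 4t^3 - t^2 - 5t - 3.
Then p(-4) = -1279.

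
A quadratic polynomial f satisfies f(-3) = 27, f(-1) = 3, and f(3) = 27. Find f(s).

f(s) = 3s^2

Write f(s) = as^2 + bs + c. Substituting each data point gives a linear system:
  9a - 3b + c = 27
  a - b + c = 3
  9a + 3b + c = 27
Solving the system yields a = 3, b = 0, c = 0.
So f(s) = 3s^2.
Check: f(3) = 27. ✓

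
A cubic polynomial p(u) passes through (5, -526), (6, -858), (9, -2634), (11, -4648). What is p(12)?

Using the Lagrange interpolation formula with nodes 5, 6, 9, 11:
  L_0(u) = (u - 6)(u - 9)(u - 11) / -24
  L_1(u) = (u - 5)(u - 9)(u - 11) / 15
  L_2(u) = (u - 5)(u - 6)(u - 11) / -24
  L_3(u) = (u - 5)(u - 6)(u - 9) / 60
Then p(u) = -526·L_0(u) - 858·L_1(u) - 2634·L_2(u) - 4648·L_3(u).
Expanding and collecting terms gives p(u) = -3u³ - 5u² - 4u - 6.
Evaluating at u = 12: p(12) = -5958.

-5958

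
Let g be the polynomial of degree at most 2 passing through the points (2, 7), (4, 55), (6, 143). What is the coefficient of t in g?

-6

Write g(t) = at^2 + bt + c. Substituting each data point gives a linear system:
  4a + 2b + c = 7
  16a + 4b + c = 55
  36a + 6b + c = 143
Solving the system yields a = 5, b = -6, c = -1.
So g(t) = 5t^2 - 6t - 1.
The coefficient of t is -6.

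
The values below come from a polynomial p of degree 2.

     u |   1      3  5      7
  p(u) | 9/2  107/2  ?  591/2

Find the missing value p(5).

On equispaced nodes a degree-2 polynomial has vanishing third forward difference, so
  - p(1) + 3·p(3) - 3·p(5) + p(7) = 0.
Substituting the known values and solving for p(5):
  -3·p(5) = -903/2
  p(5) = 301/2.

301/2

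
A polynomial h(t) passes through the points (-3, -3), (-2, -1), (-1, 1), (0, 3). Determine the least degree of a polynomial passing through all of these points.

Forward differences of the values at t = -3, -2, -1, 0:
  h  : -3  -1  1  3
  Δ  : 2  2  2
  Δ^2: 0  0
  Δ^3: 0
The first differences are constant (2) and nonzero, while all higher differences vanish, so the minimal degree is 1.

1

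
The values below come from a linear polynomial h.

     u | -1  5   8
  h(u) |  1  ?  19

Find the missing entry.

13

The 2 known points determine the degree-1 polynomial uniquely.
Write h(u) = au + b. Substituting each data point gives a linear system:
  -a + b = 1
  8a + b = 19
Solving the system yields a = 2, b = 3.
So h(u) = 2u + 3.
Then h(5) = 13.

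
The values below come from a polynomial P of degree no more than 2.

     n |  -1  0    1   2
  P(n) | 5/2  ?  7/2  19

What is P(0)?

The 3 known points determine the degree-2 polynomial uniquely.
Write P(n) = an^2 + bn + c. Substituting each data point gives a linear system:
  a - b + c = 5/2
  a + b + c = 7/2
  4a + 2b + c = 19
Solving the system yields a = 5, b = 1/2, c = -2.
So P(n) = 5n^2 + (1/2)n - 2.
Then P(0) = -2.

-2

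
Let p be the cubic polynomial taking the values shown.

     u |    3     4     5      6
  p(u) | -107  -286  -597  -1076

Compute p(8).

Using the Lagrange interpolation formula with nodes 3, 4, 5, 6:
  L_0(u) = (u - 4)(u - 5)(u - 6) / -6
  L_1(u) = (u - 3)(u - 5)(u - 6) / 2
  L_2(u) = (u - 3)(u - 4)(u - 6) / -2
  L_3(u) = (u - 3)(u - 4)(u - 5) / 6
Then p(u) = -107·L_0(u) - 286·L_1(u) - 597·L_2(u) - 1076·L_3(u).
Expanding and collecting terms gives p(u) = -6u^3 + 6u^2 + u - 2.
Evaluating at u = 8: p(8) = -2682.

-2682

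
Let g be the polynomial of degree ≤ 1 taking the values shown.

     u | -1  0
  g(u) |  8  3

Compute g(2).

Write g(u) = au + b. Substituting each data point gives a linear system:
  -a + b = 8
  b = 3
Solving the system yields a = -5, b = 3.
So g(u) = -5u + 3.
Then g(2) = -7.

-7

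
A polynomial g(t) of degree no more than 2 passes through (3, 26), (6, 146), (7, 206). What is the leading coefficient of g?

Write g(t) = at^2 + bt + c. Substituting each data point gives a linear system:
  9a + 3b + c = 26
  36a + 6b + c = 146
  49a + 7b + c = 206
Solving the system yields a = 5, b = -5, c = -4.
So g(t) = 5t^2 - 5t - 4.
The leading coefficient is 5.

5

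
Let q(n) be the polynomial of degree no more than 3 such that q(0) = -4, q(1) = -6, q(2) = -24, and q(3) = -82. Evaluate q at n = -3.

Forward differences of the values at n = 0, 1, 2, 3:
  q  : -4  -6  -24  -82
  Δ  : -2  -18  -58
  Δ^2: -16  -40
  Δ^3: -24
The third differences are constant, confirming degree 3.
Interpolating (Newton forward form) and evaluating at n = -3 gives q(-3) = 146.

146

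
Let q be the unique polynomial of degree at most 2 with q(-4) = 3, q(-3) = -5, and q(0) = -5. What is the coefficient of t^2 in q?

2

Write q(t) = at^2 + bt + c. Substituting each data point gives a linear system:
  16a - 4b + c = 3
  9a - 3b + c = -5
  c = -5
Solving the system yields a = 2, b = 6, c = -5.
So q(t) = 2t^2 + 6t - 5.
The leading coefficient is 2.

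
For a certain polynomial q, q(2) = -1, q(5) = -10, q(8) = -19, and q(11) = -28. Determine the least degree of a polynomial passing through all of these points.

Forward differences of the values at u = 2, 5, 8, 11:
  q  : -1  -10  -19  -28
  Δ  : -9  -9  -9
  Δ^2: 0  0
  Δ^3: 0
The first differences are constant (-9) and nonzero, while all higher differences vanish, so the minimal degree is 1.

1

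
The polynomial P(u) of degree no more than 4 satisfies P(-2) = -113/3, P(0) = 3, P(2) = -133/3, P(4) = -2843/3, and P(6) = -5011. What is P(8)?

Write P(u) = au^4 + bu^3 + cu^2 + du + e. Substituting each data point gives a linear system:
  16a - 8b + 4c - 2d + e = -113/3
  e = 3
  16a + 8b + 4c + 2d + e = -133/3
  256a + 64b + 16c + 4d + e = -2843/3
  1296a + 216b + 36c + 6d + e = -5011
Solving the system yields a = -4, b = 0, c = 5, d = -5/3, e = 3.
So P(u) = -4u⁴ + 5u² - (5/3)u + 3.
Then P(8) = -48223/3.

-48223/3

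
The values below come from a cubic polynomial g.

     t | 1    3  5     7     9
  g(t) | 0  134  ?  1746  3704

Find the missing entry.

636

The 4 known points determine the degree-3 polynomial uniquely.
Write g(t) = at^3 + bt^2 + ct + d. Substituting each data point gives a linear system:
  a + b + c + d = 0
  27a + 9b + 3c + d = 134
  343a + 49b + 7c + d = 1746
  729a + 81b + 9c + d = 3704
Solving the system yields a = 5, b = 1, c = -2, d = -4.
So g(t) = 5t^3 + t^2 - 2t - 4.
Then g(5) = 636.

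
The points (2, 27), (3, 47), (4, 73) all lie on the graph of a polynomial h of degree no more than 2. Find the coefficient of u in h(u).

5

Write h(u) = au^2 + bu + c. Substituting each data point gives a linear system:
  4a + 2b + c = 27
  9a + 3b + c = 47
  16a + 4b + c = 73
Solving the system yields a = 3, b = 5, c = 5.
So h(u) = 3u^2 + 5u + 5.
The coefficient of u is 5.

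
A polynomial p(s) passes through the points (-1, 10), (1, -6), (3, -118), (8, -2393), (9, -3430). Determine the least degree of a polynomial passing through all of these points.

Divided differences on the nodes -1, 1, 3, 8, 9:
  order 0: 10  -6  -118  -2393  -3430
  order 1: -8  -56  -455  -1037
  order 2: -12  -57  -97
  order 3: -5  -5
  order 4: 0
The order-3 divided differences are all -5 (nonzero) and every higher order vanishes, so the data lies on a polynomial of degree exactly 3.

3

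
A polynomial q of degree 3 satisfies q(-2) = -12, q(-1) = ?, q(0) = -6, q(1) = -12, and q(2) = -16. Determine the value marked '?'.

On equispaced nodes a degree-3 polynomial has vanishing fourth forward difference, so
  q(-2) - 4·q(-1) + 6·q(0) - 4·q(1) + q(2) = 0.
Substituting the known values and solving for q(-1):
  -4·q(-1) = 16
  q(-1) = -4.

-4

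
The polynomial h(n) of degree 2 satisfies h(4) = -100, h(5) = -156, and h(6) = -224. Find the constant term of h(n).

4

Write h(n) = an^2 + bn + c. Substituting each data point gives a linear system:
  16a + 4b + c = -100
  25a + 5b + c = -156
  36a + 6b + c = -224
Solving the system yields a = -6, b = -2, c = 4.
So h(n) = -6n^2 - 2n + 4.
The constant term is 4.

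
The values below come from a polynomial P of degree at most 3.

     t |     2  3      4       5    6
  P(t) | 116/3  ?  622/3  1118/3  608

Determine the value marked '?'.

On equispaced nodes a degree-3 polynomial has vanishing fourth forward difference, so
  P(2) - 4·P(3) + 6·P(4) - 4·P(5) + P(6) = 0.
Substituting the known values and solving for P(3):
  -4·P(3) = -400
  P(3) = 100.

100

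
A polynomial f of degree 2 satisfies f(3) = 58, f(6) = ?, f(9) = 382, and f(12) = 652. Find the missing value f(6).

On equispaced nodes a degree-2 polynomial has vanishing third forward difference, so
  - f(3) + 3·f(6) - 3·f(9) + f(12) = 0.
Substituting the known values and solving for f(6):
  3·f(6) = 552
  f(6) = 184.

184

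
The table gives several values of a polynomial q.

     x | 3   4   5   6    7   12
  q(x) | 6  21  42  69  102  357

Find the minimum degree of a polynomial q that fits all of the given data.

2

Divided differences on the nodes 3, 4, 5, 6, 7, 12:
  order 0: 6  21  42  69  102  357
  order 1: 15  21  27  33  51
  order 2: 3  3  3  3
  order 3: 0  0  0
  order 4: 0  0
  order 5: 0
The order-2 divided differences are all 3 (nonzero) and every higher order vanishes, so the data lies on a polynomial of degree exactly 2.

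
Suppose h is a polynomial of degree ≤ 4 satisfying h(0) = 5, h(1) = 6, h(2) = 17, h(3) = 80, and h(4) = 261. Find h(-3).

2

Forward differences of the values at n = 0, 1, 2, 3, 4:
  h  : 5  6  17  80  261
  Δ  : 1  11  63  181
  Δ^2: 10  52  118
  Δ^3: 42  66
  Δ^4: 24
The fourth differences are constant, confirming degree 4.
Interpolating (Newton forward form) and evaluating at n = -3 gives h(-3) = 2.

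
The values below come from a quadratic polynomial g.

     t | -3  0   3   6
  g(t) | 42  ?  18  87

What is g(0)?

3

On equispaced nodes a degree-2 polynomial has vanishing third forward difference, so
  - g(-3) + 3·g(0) - 3·g(3) + g(6) = 0.
Substituting the known values and solving for g(0):
  3·g(0) = 9
  g(0) = 3.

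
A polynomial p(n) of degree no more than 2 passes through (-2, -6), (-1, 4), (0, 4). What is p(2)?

Write p(n) = an^2 + bn + c. Substituting each data point gives a linear system:
  4a - 2b + c = -6
  a - b + c = 4
  c = 4
Solving the system yields a = -5, b = -5, c = 4.
So p(n) = -5n² - 5n + 4.
Then p(2) = -26.

-26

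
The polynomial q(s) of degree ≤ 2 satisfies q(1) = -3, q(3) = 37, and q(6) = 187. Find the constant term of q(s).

-5

Write q(s) = as^2 + bs + c. Substituting each data point gives a linear system:
  a + b + c = -3
  9a + 3b + c = 37
  36a + 6b + c = 187
Solving the system yields a = 6, b = -4, c = -5.
So q(s) = 6s^2 - 4s - 5.
The constant term is -5.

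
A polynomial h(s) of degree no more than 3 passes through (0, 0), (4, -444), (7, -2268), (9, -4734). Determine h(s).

h(s) = -6s^3 - 5s^2 + 5s

Using the Lagrange interpolation formula with nodes 0, 4, 7, 9:
  L_0(s) = (s - 4)(s - 7)(s - 9) / -252
  L_1(s) = s(s - 7)(s - 9) / 60
  L_2(s) = s(s - 4)(s - 9) / -42
  L_3(s) = s(s - 4)(s - 7) / 90
Then h(s) = 0·L_0(s) - 444·L_1(s) - 2268·L_2(s) - 4734·L_3(s).
Expanding and collecting terms gives h(s) = -6s³ - 5s² + 5s.
Check: h(4) = -444. ✓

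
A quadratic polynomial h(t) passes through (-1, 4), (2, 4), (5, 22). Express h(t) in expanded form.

h(t) = t^2 - t + 2

Write h(t) = at^2 + bt + c. Substituting each data point gives a linear system:
  a - b + c = 4
  4a + 2b + c = 4
  25a + 5b + c = 22
Solving the system yields a = 1, b = -1, c = 2.
So h(t) = t² - t + 2.
Check: h(-1) = 4. ✓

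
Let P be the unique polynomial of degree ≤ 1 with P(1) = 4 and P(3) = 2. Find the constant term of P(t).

Write P(t) = at + b. Substituting each data point gives a linear system:
  a + b = 4
  3a + b = 2
Solving the system yields a = -1, b = 5.
So P(t) = -t + 5.
The constant term is 5.

5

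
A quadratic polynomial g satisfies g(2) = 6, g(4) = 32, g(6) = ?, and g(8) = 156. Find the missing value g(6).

On equispaced nodes a degree-2 polynomial has vanishing third forward difference, so
  - g(2) + 3·g(4) - 3·g(6) + g(8) = 0.
Substituting the known values and solving for g(6):
  -3·g(6) = -246
  g(6) = 82.

82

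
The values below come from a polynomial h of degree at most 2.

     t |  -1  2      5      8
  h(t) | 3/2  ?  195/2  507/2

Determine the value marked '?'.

27/2

The 3 known points determine the degree-2 polynomial uniquely.
Write h(t) = at^2 + bt + c. Substituting each data point gives a linear system:
  a - b + c = 3/2
  25a + 5b + c = 195/2
  64a + 8b + c = 507/2
Solving the system yields a = 4, b = 0, c = -5/2.
So h(t) = 4t² - 5/2.
Then h(2) = 27/2.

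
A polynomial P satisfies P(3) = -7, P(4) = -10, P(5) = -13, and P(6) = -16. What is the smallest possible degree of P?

Forward differences of the values at x = 3, 4, 5, 6:
  P  : -7  -10  -13  -16
  Δ  : -3  -3  -3
  Δ^2: 0  0
  Δ^3: 0
The first differences are constant (-3) and nonzero, while all higher differences vanish, so the minimal degree is 1.

1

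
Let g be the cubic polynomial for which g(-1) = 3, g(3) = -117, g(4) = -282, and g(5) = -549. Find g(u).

g(u) = -4u^3 - 3u^2 + 4u + 6

Using the Lagrange interpolation formula with nodes -1, 3, 4, 5:
  L_0(u) = (u - 3)(u - 4)(u - 5) / -120
  L_1(u) = (u + 1)(u - 4)(u - 5) / 8
  L_2(u) = (u + 1)(u - 3)(u - 5) / -5
  L_3(u) = (u + 1)(u - 3)(u - 4) / 12
Then g(u) = 3·L_0(u) - 117·L_1(u) - 282·L_2(u) - 549·L_3(u).
Expanding and collecting terms gives g(u) = -4u^3 - 3u^2 + 4u + 6.
Check: g(3) = -117. ✓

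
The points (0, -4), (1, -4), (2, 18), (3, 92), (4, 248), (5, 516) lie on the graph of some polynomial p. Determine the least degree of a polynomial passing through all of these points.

3

Forward differences of the values at n = 0, 1, 2, 3, 4, 5:
  p  : -4  -4  18  92  248  516
  Δ  : 0  22  74  156  268
  Δ^2: 22  52  82  112
  Δ^3: 30  30  30
  Δ^4: 0  0
  Δ^5: 0
The third differences are constant (30) and nonzero, while all higher differences vanish, so the minimal degree is 3.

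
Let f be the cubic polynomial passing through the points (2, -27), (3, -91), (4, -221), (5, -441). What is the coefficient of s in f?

-3

Write f(s) = as^3 + bs^2 + cs + d. Substituting each data point gives a linear system:
  8a + 4b + 2c + d = -27
  27a + 9b + 3c + d = -91
  64a + 16b + 4c + d = -221
  125a + 25b + 5c + d = -441
Solving the system yields a = -4, b = 3, c = -3, d = -1.
So f(s) = -4s³ + 3s² - 3s - 1.
The coefficient of s is -3.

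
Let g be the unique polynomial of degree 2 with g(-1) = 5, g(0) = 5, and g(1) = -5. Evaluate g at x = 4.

-95

Forward differences of the values at x = -1, 0, 1:
  g  : 5  5  -5
  Δ  : 0  -10
  Δ^2: -10
The second differences are constant, confirming degree 2.
Interpolating (Newton forward form) and evaluating at x = 4 gives g(4) = -95.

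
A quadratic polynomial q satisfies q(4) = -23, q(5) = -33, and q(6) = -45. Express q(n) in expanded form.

Write q(n) = an^2 + bn + c. Substituting each data point gives a linear system:
  16a + 4b + c = -23
  25a + 5b + c = -33
  36a + 6b + c = -45
Solving the system yields a = -1, b = -1, c = -3.
So q(n) = -n² - n - 3.
Check: q(4) = -23. ✓

q(n) = -n^2 - n - 3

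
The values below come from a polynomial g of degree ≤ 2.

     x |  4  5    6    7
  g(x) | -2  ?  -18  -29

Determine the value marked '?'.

-9

On equispaced nodes a degree-2 polynomial has vanishing third forward difference, so
  - g(4) + 3·g(5) - 3·g(6) + g(7) = 0.
Substituting the known values and solving for g(5):
  3·g(5) = -27
  g(5) = -9.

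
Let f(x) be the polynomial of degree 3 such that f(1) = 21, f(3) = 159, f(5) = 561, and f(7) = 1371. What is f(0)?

6

Using the Lagrange interpolation formula with nodes 1, 3, 5, 7:
  L_0(x) = (x - 3)(x - 5)(x - 7) / -48
  L_1(x) = (x - 1)(x - 5)(x - 7) / 16
  L_2(x) = (x - 1)(x - 3)(x - 7) / -16
  L_3(x) = (x - 1)(x - 3)(x - 5) / 48
Then f(x) = 21·L_0(x) + 159·L_1(x) + 561·L_2(x) + 1371·L_3(x).
Expanding and collecting terms gives f(x) = 3x^3 + 6x^2 + 6x + 6.
Evaluating at x = 0: f(0) = 6.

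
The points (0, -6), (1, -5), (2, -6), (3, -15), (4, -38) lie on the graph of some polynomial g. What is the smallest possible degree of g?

3

Forward differences of the values at x = 0, 1, 2, 3, 4:
  g  : -6  -5  -6  -15  -38
  Δ  : 1  -1  -9  -23
  Δ^2: -2  -8  -14
  Δ^3: -6  -6
  Δ^4: 0
The third differences are constant (-6) and nonzero, while all higher differences vanish, so the minimal degree is 3.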